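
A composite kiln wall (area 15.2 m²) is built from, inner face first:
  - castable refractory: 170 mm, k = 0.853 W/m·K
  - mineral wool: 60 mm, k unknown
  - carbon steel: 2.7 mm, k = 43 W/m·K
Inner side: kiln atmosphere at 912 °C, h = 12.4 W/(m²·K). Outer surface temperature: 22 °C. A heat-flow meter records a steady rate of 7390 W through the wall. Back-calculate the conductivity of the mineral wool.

k ≈ 0.0387 W/(m·K)

Thermal resistances in series:
R_inner film = 1/(h_i·A) = 1/(12.4×15.2) = 0.005306 K/W
R_castable refractory = L/(kA) = 0.17/(0.853×15.2) = 0.01311 K/W
R_carbon steel = L/(kA) = 0.0027/(43×15.2) = 4.131×10^-6 K/W
Sum of known resistances R_other = 0.01842 K/W
Total R = ΔT/Q = 890/7390 = 0.1204 K/W
R_mineral wool = R_total − R_other = 0.102 K/W
k = L/(R·A) = 0.06/(0.102×15.2)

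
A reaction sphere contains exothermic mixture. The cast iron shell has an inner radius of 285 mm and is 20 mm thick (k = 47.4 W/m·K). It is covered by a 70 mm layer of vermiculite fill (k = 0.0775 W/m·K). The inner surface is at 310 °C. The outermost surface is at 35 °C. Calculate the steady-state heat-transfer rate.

Each spherical layer contributes R = (1/r_i − 1/r_o)/(4πk):
R_cast iron shell = (1/0.285 − 1/0.305)/(4π×47.4) = 3.863×10^-4 K/W
R_vermiculite fill = (1/0.305 − 1/0.375)/(4π×0.0775) = 0.6284 K/W
R_total = 0.6288 K/W
Q = ΔT/R_total = 275/0.6288

Q ≈ 437 W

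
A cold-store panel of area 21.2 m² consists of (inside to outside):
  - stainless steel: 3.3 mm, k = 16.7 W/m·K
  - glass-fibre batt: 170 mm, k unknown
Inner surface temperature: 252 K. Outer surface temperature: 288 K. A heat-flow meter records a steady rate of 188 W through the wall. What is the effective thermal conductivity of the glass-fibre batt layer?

k ≈ 0.0419 W/(m·K)

Using the resistance-network approach (series):
R_stainless steel = L/(kA) = 0.0033/(16.7×21.2) = 9.321×10^-6 K/W
Sum of known resistances R_other = 9.321×10^-6 K/W
Total R = ΔT/Q = 36/188 = 0.1915 K/W
R_glass-fibre batt = R_total − R_other = 0.1915 K/W
k = L/(R·A) = 0.17/(0.1915×21.2)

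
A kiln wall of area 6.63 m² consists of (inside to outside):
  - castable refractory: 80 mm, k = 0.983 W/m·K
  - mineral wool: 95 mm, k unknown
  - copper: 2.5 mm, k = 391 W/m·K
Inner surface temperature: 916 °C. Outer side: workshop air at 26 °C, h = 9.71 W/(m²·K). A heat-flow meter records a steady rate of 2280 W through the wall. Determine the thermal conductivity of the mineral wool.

k ≈ 0.0395 W/(m·K)

Treating each layer as a thermal resistance in series:
R_castable refractory = L/(kA) = 0.08/(0.983×6.63) = 0.01228 K/W
R_copper = L/(kA) = 0.0025/(391×6.63) = 9.644×10^-7 K/W
R_outer film = 1/(h_o·A) = 1/(9.71×6.63) = 0.01553 K/W
Sum of known resistances R_other = 0.02781 K/W
Total R = ΔT/Q = 890/2280 = 0.3904 K/W
R_mineral wool = R_total − R_other = 0.3625 K/W
k = L/(R·A) = 0.095/(0.3625×6.63)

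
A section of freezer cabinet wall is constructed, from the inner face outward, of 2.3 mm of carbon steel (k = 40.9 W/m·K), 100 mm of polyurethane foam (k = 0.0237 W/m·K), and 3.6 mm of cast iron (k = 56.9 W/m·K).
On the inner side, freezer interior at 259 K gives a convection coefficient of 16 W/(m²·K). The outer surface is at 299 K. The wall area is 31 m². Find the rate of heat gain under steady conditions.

Using the resistance-network approach (series):
R_inner film = 1/(h_i·A) = 1/(16×31) = 0.002016 K/W
R_carbon steel = L/(kA) = 0.0023/(40.9×31) = 1.814×10^-6 K/W
R_polyurethane foam = L/(kA) = 0.1/(0.0237×31) = 0.1361 K/W
R_cast iron = L/(kA) = 0.0036/(56.9×31) = 2.041×10^-6 K/W
R_total = 0.1381 K/W
Q = ΔT / R_total = 40 / 0.1381

Q ≈ 290 W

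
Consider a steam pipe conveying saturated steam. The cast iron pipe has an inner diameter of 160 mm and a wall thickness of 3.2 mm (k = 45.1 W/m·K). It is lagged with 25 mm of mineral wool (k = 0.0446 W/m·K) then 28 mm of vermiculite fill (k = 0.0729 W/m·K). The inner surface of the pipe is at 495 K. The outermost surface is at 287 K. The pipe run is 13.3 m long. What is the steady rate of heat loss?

Treating each annulus and film as a series resistance:
R_cast iron pipe wall = ln(83.2/80)/(2π×45.1×13.3) = 1.041×10^-5 K/W
R_mineral wool = ln(108.2/83.2)/(2π×0.0446×13.3) = 0.07049 K/W
R_vermiculite fill = ln(136.2/108.2)/(2π×0.0729×13.3) = 0.03778 K/W
R_total = 0.1083 K/W
Q = ΔT/R_total = 208/0.1083

Q ≈ 1920 W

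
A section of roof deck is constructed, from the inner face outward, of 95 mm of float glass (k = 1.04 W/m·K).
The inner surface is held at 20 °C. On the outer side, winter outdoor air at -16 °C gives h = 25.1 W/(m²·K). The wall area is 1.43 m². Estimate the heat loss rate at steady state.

Model the wall as resistances in series:
R_float glass = L/(kA) = 0.095/(1.04×1.43) = 0.06388 K/W
R_outer film = 1/(h_o·A) = 1/(25.1×1.43) = 0.02786 K/W
R_total = 0.09174 K/W
Q = ΔT / R_total = 36 / 0.09174

Q ≈ 392 W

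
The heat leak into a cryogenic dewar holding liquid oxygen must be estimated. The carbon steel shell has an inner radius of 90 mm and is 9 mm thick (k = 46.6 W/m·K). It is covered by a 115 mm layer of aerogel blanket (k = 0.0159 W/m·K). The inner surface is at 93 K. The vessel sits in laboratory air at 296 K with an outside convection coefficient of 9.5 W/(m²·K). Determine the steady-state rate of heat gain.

Q ≈ 7.42 W

Spherical conduction: R = (1/r_in − 1/r_out)/(4πk) per layer; series-sum.
R_carbon steel shell = (1/0.09 − 1/0.099)/(4π×46.6) = 0.001725 K/W
R_aerogel blanket = (1/0.099 − 1/0.214)/(4π×0.0159) = 27.17 K/W
R_outer film = 1/(h·4πr_o²) = 1/(9.5×4π×0.214²) = 0.1829 K/W
R_total = 27.35 K/W
Q = ΔT/R_total = 203/27.35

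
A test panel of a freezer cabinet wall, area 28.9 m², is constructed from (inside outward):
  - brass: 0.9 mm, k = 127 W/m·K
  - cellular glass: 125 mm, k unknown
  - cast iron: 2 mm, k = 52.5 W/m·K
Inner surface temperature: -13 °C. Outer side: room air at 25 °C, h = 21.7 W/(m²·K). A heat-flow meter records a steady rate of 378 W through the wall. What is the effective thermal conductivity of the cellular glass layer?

k ≈ 0.0437 W/(m·K)

Model the wall as resistances in series:
R_brass = L/(kA) = 0.0009/(127×28.9) = 2.452×10^-7 K/W
R_cast iron = L/(kA) = 0.002/(52.5×28.9) = 1.318×10^-6 K/W
R_outer film = 1/(h_o·A) = 1/(21.7×28.9) = 0.001595 K/W
Sum of known resistances R_other = 0.001596 K/W
Total R = ΔT/Q = 38/378 = 0.1005 K/W
R_cellular glass = R_total − R_other = 0.09893 K/W
k = L/(R·A) = 0.125/(0.09893×28.9)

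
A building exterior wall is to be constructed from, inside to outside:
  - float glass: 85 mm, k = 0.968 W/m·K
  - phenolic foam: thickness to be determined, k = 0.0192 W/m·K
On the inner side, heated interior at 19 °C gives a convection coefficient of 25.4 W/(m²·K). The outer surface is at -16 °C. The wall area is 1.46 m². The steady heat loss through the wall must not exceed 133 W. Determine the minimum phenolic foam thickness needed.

Model the wall as resistances in series:
R_inner film = 1/(h_i·A) = 1/(25.4×1.46) = 0.02697 K/W
R_float glass = L/(kA) = 0.085/(0.968×1.46) = 0.06014 K/W
Sum of the known resistances R_other = 0.08711 K/W
Required total resistance R_tot = ΔT/Q_allow = 35/133 = 0.2632 K/W
R_phenolic foam = R_tot − R_other = 0.176 K/W
L = R·k·A = 0.176×0.0192×1.46

L ≈ 4.93 mm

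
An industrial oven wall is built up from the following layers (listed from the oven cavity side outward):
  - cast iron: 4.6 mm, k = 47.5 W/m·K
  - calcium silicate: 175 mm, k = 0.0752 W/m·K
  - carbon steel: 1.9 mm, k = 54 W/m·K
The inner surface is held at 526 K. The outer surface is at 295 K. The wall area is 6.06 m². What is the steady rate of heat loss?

Q ≈ 602 W

Model the wall as resistances in series:
R_cast iron = L/(kA) = 0.0046/(47.5×6.06) = 1.598×10^-5 K/W
R_calcium silicate = L/(kA) = 0.175/(0.0752×6.06) = 0.384 K/W
R_carbon steel = L/(kA) = 0.0019/(54×6.06) = 5.806×10^-6 K/W
R_total = 0.384 K/W
Q = ΔT / R_total = 231 / 0.384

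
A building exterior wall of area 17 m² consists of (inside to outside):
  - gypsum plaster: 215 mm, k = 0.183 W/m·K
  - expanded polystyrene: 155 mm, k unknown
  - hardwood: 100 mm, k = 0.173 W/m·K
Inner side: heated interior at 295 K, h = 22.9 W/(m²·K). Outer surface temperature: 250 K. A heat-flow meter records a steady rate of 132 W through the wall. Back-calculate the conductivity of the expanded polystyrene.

Using the resistance-network approach (series):
R_inner film = 1/(h_i·A) = 1/(22.9×17) = 0.002569 K/W
R_gypsum plaster = L/(kA) = 0.215/(0.183×17) = 0.06911 K/W
R_hardwood = L/(kA) = 0.1/(0.173×17) = 0.034 K/W
Sum of known resistances R_other = 0.1057 K/W
Total R = ΔT/Q = 45/132 = 0.3409 K/W
R_expanded polystyrene = R_total − R_other = 0.2352 K/W
k = L/(R·A) = 0.155/(0.2352×17)

k ≈ 0.0388 W/(m·K)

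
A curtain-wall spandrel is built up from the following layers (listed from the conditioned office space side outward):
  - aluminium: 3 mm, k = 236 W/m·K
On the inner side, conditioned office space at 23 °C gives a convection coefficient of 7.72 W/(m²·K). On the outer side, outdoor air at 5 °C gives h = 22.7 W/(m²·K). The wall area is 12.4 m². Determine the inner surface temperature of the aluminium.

Treating each layer as a thermal resistance in series:
R_inner film = 1/(h_i·A) = 1/(7.72×12.4) = 0.01045 K/W
R_aluminium = L/(kA) = 0.003/(236×12.4) = 1.025×10^-6 K/W
R_outer film = 1/(h_o·A) = 1/(22.7×12.4) = 0.003553 K/W
R_total = 0.014 K/W;  Q = ΔT/R_total = 18/0.014 = 1286 W
T_interface = T_inner − Q·ΣR(inner→interface) = 23 − 1290×0.01045

T ≈ 9.57 °C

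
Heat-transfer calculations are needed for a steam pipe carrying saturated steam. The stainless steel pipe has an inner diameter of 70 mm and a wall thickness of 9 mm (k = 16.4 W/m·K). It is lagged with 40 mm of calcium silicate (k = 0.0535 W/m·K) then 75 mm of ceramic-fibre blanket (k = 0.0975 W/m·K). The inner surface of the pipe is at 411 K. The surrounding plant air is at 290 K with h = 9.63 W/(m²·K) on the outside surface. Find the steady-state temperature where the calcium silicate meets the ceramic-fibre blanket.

T ≈ 335 K

For a radial system each layer contributes R = ln(r_out/r_in)/(2πkL); films add R = 1/(hA).
R_stainless steel pipe wall = ln(44/35)/(2π×16.4×1) = 0.002221 K/W
R_calcium silicate = ln(84/44)/(2π×0.0535×1) = 1.924 K/W
R_ceramic-fibre blanket = ln(159/84)/(2π×0.0975×1) = 1.042 K/W
R_outer film = 1/(h_o·2πr_oL) = 1/(9.63×2π×0.159×1) = 0.1039 K/W
R_total = 3.071 K/W
Q = ΔT/R_total = 121/3.071
Q = 39.4 W/m
T_interface = T_inner − Q·ΣR(inner→interface) = 411 − 39.4×1.926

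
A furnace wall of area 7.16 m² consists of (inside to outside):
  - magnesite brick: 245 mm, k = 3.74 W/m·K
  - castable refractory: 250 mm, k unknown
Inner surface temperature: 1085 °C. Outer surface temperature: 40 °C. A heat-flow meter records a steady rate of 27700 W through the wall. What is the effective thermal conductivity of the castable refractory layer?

Using the resistance-network approach (series):
R_magnesite brick = L/(kA) = 0.245/(3.74×7.16) = 0.009149 K/W
Sum of known resistances R_other = 0.009149 K/W
Total R = ΔT/Q = 1045/27700 = 0.03773 K/W
R_castable refractory = R_total − R_other = 0.02858 K/W
k = L/(R·A) = 0.25/(0.02858×7.16)

k ≈ 1.22 W/(m·K)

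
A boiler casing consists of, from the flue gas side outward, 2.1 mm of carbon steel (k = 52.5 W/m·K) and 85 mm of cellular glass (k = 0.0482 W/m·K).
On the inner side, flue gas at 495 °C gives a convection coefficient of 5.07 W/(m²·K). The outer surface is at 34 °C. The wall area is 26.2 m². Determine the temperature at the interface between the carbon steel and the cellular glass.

Using the resistance-network approach (series):
R_inner film = 1/(h_i·A) = 1/(5.07×26.2) = 0.007528 K/W
R_carbon steel = L/(kA) = 0.0021/(52.5×26.2) = 1.527×10^-6 K/W
R_cellular glass = L/(kA) = 0.085/(0.0482×26.2) = 0.06731 K/W
R_total = 0.07484 K/W;  Q = ΔT/R_total = 461/0.07484 = 6160 W
T_interface = T_inner − Q·ΣR(inner→interface) = 495 − 6160×0.00753

T ≈ 449 °C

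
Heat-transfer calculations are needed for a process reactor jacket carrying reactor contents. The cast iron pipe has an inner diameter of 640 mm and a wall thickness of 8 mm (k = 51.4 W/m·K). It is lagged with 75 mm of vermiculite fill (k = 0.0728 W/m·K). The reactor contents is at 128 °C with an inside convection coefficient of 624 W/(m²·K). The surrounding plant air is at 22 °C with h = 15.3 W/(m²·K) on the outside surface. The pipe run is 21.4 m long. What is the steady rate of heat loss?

Cylindrical conduction, so R = ln(r₂/r₁)/(2πkL) per layer, in series:
R_inner film = 1/(h_i·2πr₁L) = 1/(624×2π×0.32×21.4) = 3.725×10^-5 K/W
R_cast iron pipe wall = ln(328/320)/(2π×51.4×21.4) = 3.573×10^-6 K/W
R_vermiculite fill = ln(403/328)/(2π×0.0728×21.4) = 0.02104 K/W
R_outer film = 1/(h_o·2πr_oL) = 1/(15.3×2π×0.403×21.4) = 0.001206 K/W
R_total = 0.02228 K/W
Q = ΔT/R_total = 106/0.02228

Q ≈ 4760 W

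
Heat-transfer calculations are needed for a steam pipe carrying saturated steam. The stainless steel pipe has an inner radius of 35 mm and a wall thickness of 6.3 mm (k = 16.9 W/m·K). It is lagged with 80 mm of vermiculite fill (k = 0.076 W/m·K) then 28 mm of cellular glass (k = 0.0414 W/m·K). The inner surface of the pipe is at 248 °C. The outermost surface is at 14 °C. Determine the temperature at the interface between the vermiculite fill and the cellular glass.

Treating each annulus and film as a series resistance:
R_stainless steel pipe wall = ln(41.3/35)/(2π×16.9×1) = 0.001559 K/W
R_vermiculite fill = ln(121.3/41.3)/(2π×0.076×1) = 2.256 K/W
R_cellular glass = ln(149.3/121.3)/(2π×0.0414×1) = 0.7984 K/W
R_total = 3.056 K/W
Q = ΔT/R_total = 234/3.056
Q = 76.6 W/m
T_interface = T_inner − Q·ΣR(inner→interface) = 248 − 76.6×2.258

T ≈ 75.1 °C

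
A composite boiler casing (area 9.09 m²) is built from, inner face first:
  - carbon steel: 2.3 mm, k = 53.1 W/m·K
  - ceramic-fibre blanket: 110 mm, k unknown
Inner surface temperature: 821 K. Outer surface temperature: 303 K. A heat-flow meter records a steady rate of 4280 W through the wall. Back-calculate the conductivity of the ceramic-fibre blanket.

Thermal resistances in series:
R_carbon steel = L/(kA) = 0.0023/(53.1×9.09) = 4.765×10^-6 K/W
Sum of known resistances R_other = 4.765×10^-6 K/W
Total R = ΔT/Q = 518/4280 = 0.121 K/W
R_ceramic-fibre blanket = R_total − R_other = 0.121 K/W
k = L/(R·A) = 0.11/(0.121×9.09)

k ≈ 0.1 W/(m·K)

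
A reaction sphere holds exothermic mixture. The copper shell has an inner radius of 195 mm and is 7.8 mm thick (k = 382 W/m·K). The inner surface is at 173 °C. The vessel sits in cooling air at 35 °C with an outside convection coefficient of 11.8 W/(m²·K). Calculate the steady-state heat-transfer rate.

Q ≈ 841 W

Radial (spherical) resistances in series:
R_copper shell = (1/0.195 − 1/0.2028)/(4π×382) = 4.109×10^-5 K/W
R_outer film = 1/(h·4πr_o²) = 1/(11.8×4π×0.2028²) = 0.164 K/W
R_total = 0.164 K/W
Q = ΔT/R_total = 138/0.164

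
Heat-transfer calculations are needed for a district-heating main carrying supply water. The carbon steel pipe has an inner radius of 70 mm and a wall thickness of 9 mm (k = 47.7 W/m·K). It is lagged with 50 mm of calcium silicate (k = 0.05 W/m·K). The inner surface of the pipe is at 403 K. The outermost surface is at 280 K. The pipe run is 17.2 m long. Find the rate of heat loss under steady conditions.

For a radial system each layer contributes R = ln(r_out/r_in)/(2πkL); films add R = 1/(hA).
R_carbon steel pipe wall = ln(79/70)/(2π×47.7×17.2) = 2.346×10^-5 K/W
R_calcium silicate = ln(129/79)/(2π×0.05×17.2) = 0.09075 K/W
R_total = 0.09077 K/W
Q = ΔT/R_total = 123/0.09077

Q ≈ 1360 W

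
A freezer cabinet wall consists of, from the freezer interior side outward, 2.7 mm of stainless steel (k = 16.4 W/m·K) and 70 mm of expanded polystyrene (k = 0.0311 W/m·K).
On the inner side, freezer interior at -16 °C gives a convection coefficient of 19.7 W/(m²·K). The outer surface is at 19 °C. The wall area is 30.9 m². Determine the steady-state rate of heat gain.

Q ≈ 470 W

Using the resistance-network approach (series):
R_inner film = 1/(h_i·A) = 1/(19.7×30.9) = 0.001643 K/W
R_stainless steel = L/(kA) = 0.0027/(16.4×30.9) = 5.328×10^-6 K/W
R_expanded polystyrene = L/(kA) = 0.07/(0.0311×30.9) = 0.07284 K/W
R_total = 0.07449 K/W
Q = ΔT / R_total = 35 / 0.07449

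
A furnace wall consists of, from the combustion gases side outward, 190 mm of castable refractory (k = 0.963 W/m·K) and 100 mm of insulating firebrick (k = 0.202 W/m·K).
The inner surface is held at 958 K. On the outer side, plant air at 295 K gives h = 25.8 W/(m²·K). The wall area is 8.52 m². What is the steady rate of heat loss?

Q ≈ 7730 W

Thermal resistances in series:
R_castable refractory = L/(kA) = 0.19/(0.963×8.52) = 0.02316 K/W
R_insulating firebrick = L/(kA) = 0.1/(0.202×8.52) = 0.0581 K/W
R_outer film = 1/(h_o·A) = 1/(25.8×8.52) = 0.004549 K/W
R_total = 0.08581 K/W
Q = ΔT / R_total = 663 / 0.08581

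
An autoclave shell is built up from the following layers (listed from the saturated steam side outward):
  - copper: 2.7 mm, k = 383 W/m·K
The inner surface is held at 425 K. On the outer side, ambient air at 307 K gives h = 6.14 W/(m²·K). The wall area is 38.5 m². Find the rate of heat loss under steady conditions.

Thermal resistances in series:
R_copper = L/(kA) = 0.0027/(383×38.5) = 1.831×10^-7 K/W
R_outer film = 1/(h_o·A) = 1/(6.14×38.5) = 0.00423 K/W
R_total = 0.00423 K/W
Q = ΔT / R_total = 118 / 0.00423

Q ≈ 27900 W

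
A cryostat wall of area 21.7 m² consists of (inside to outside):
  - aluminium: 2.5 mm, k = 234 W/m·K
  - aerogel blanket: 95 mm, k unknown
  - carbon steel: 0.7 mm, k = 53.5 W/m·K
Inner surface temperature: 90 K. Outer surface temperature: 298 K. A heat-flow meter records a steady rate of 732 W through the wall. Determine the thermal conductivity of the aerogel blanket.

k ≈ 0.0154 W/(m·K)

Model the wall as resistances in series:
R_aluminium = L/(kA) = 0.0025/(234×21.7) = 4.923×10^-7 K/W
R_carbon steel = L/(kA) = 0.0007/(53.5×21.7) = 6.03×10^-7 K/W
Sum of known resistances R_other = 1.095×10^-6 K/W
Total R = ΔT/Q = 208/732 = 0.2842 K/W
R_aerogel blanket = R_total − R_other = 0.2842 K/W
k = L/(R·A) = 0.095/(0.2842×21.7)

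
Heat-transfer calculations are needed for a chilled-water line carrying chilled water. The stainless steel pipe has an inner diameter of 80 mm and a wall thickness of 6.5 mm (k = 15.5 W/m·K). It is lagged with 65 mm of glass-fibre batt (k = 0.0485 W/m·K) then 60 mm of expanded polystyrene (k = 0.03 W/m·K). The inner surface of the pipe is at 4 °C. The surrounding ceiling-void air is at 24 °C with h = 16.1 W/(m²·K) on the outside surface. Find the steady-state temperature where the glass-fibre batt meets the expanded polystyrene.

Radial resistances (cylindrical: R_cond = ln(r_o/r_i)/(2πkL), R_conv = 1/(h·2πrL)):
R_stainless steel pipe wall = ln(46.5/40)/(2π×15.5×1) = 0.001546 K/W
R_glass-fibre batt = ln(111.5/46.5)/(2π×0.0485×1) = 2.87 K/W
R_expanded polystyrene = ln(171.5/111.5)/(2π×0.03×1) = 2.284 K/W
R_outer film = 1/(h_o·2πr_oL) = 1/(16.1×2π×0.1715×1) = 0.05764 K/W
R_total = 5.213 K/W
Q = ΔT/R_total = 20/5.213
Q = 3.84 W/m
T_interface = T_inner + Q·ΣR(inner→interface) = 4 + 3.84×2.871

T ≈ 15 °C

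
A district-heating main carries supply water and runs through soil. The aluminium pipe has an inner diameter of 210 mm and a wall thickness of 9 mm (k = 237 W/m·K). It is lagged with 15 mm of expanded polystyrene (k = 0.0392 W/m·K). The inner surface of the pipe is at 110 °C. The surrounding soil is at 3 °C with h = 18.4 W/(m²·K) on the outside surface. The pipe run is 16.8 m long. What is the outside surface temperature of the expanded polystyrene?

Per-layer cylindrical resistances, series-summed:
R_aluminium pipe wall = ln(114/105)/(2π×237×16.8) = 3.287×10^-6 K/W
R_expanded polystyrene = ln(129/114)/(2π×0.0392×16.8) = 0.02987 K/W
R_outer film = 1/(h_o·2πr_oL) = 1/(18.4×2π×0.129×16.8) = 0.003991 K/W
R_total = 0.03387 K/W
Q = ΔT/R_total = 107/0.03387
Q = 3160 W
T_interface = T_inner − Q·ΣR(inner→interface) = 110 − 3160×0.02988

T ≈ 15.6 °C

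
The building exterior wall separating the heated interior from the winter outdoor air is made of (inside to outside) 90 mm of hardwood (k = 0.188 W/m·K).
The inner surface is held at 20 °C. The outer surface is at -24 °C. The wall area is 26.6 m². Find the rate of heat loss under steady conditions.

Q ≈ 2440 W

Treating each layer as a thermal resistance in series:
R_hardwood = L/(kA) = 0.09/(0.188×26.6) = 0.018 K/W
R_total = 0.018 K/W
Q = ΔT / R_total = 44 / 0.018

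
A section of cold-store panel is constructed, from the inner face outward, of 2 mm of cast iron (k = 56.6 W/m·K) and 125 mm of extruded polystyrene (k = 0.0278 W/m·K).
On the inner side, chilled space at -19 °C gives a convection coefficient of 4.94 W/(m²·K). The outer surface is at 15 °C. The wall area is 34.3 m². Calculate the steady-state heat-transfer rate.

Using the resistance-network approach (series):
R_inner film = 1/(h_i·A) = 1/(4.94×34.3) = 0.005902 K/W
R_cast iron = L/(kA) = 0.002/(56.6×34.3) = 1.03×10^-6 K/W
R_extruded polystyrene = L/(kA) = 0.125/(0.0278×34.3) = 0.1311 K/W
R_total = 0.137 K/W
Q = ΔT / R_total = 34 / 0.137

Q ≈ 248 W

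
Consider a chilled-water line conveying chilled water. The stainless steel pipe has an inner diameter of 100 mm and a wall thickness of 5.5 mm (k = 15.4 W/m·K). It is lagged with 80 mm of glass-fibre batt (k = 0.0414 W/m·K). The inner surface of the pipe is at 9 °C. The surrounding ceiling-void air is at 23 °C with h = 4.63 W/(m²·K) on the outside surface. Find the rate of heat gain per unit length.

Treating each annulus and film as a series resistance:
R_stainless steel pipe wall = ln(55.5/50)/(2π×15.4×1) = 0.001079 K/W
R_glass-fibre batt = ln(135.5/55.5)/(2π×0.0414×1) = 3.431 K/W
R_outer film = 1/(h_o·2πr_oL) = 1/(4.63×2π×0.1355×1) = 0.2537 K/W
R_total = 3.686 K/W
Q = ΔT/R_total = 14/3.686

q′ ≈ 3.8 W/m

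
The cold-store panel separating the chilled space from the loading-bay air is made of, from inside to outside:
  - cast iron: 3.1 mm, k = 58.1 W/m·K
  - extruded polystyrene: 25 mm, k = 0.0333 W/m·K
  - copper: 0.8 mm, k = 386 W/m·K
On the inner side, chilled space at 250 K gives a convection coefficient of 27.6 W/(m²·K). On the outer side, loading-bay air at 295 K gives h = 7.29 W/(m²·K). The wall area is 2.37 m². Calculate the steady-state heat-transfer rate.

Thermal resistances in series:
R_inner film = 1/(h_i·A) = 1/(27.6×2.37) = 0.01529 K/W
R_cast iron = L/(kA) = 0.0031/(58.1×2.37) = 2.251×10^-5 K/W
R_extruded polystyrene = L/(kA) = 0.025/(0.0333×2.37) = 0.3168 K/W
R_copper = L/(kA) = 0.0008/(386×2.37) = 8.745×10^-7 K/W
R_outer film = 1/(h_o·A) = 1/(7.29×2.37) = 0.05788 K/W
R_total = 0.39 K/W
Q = ΔT / R_total = 45 / 0.39

Q ≈ 115 W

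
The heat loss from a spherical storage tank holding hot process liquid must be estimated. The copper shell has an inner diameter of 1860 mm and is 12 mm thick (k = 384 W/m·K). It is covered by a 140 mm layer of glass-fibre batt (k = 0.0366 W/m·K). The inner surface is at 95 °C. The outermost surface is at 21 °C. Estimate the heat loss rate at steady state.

Q ≈ 248 W

Each spherical layer contributes R = (1/r_i − 1/r_o)/(4πk):
R_copper shell = (1/0.93 − 1/0.942)/(4π×384) = 2.839×10^-6 K/W
R_glass-fibre batt = (1/0.942 − 1/1.082)/(4π×0.0366) = 0.2986 K/W
R_total = 0.2987 K/W
Q = ΔT/R_total = 74/0.2987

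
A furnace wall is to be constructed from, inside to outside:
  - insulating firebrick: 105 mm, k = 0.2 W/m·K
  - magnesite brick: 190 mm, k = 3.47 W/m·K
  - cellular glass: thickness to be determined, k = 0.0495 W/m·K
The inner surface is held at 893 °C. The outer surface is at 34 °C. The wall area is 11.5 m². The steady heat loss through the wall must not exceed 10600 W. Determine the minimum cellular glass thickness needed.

L ≈ 17.4 mm

Using the resistance-network approach (series):
R_insulating firebrick = L/(kA) = 0.105/(0.2×11.5) = 0.04565 K/W
R_magnesite brick = L/(kA) = 0.19/(3.47×11.5) = 0.004761 K/W
Sum of the known resistances R_other = 0.05041 K/W
Required total resistance R_tot = ΔT/Q_allow = 859/10600 = 0.08104 K/W
R_cellular glass = R_tot − R_other = 0.03062 K/W
L = R·k·A = 0.03062×0.0495×11.5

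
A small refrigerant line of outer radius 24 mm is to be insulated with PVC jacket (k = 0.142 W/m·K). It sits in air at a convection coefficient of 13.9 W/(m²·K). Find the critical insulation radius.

For a cylinder r_cr = k/h = 0.142/13.9
r_cr = 10.2 mm; since the bare radius (24 mm) is above r_cr, any added insulation will reduce heat loss.

r_cr ≈ 10.2 mm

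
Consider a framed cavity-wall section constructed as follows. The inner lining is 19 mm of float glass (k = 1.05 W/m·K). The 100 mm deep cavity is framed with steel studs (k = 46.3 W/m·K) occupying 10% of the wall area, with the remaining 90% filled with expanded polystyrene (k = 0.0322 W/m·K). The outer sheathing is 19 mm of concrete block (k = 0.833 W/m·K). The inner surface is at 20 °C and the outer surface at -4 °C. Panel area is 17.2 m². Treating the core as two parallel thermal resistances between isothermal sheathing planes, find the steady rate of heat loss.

Q ≈ 6620 W

Sheathing layers in series; stud and cavity paths in parallel between them.
R_inner = 0.019/(1.05×17.2) = 0.001052 K/W
R_stud  = 0.1/(46.3×0.1×17.2) = 0.001256 K/W
R_cav   = 0.1/(0.0322×0.9×17.2) = 0.2006 K/W
1/R_core = 1/R_stud + 1/R_cav → R_core = 0.001248 K/W
R_outer = 0.019/(0.833×17.2) = 0.001326 K/W
R_total = 0.003626 K/W
Q = ΔT/R_total = 24/0.003626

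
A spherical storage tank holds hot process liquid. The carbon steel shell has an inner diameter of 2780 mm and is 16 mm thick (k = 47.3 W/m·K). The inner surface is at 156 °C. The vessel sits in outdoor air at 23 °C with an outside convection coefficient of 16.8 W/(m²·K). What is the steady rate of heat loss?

Spherical conduction: R = (1/r_in − 1/r_out)/(4πk) per layer; series-sum.
R_carbon steel shell = (1/1.39 − 1/1.406)/(4π×47.3) = 1.377×10^-5 K/W
R_outer film = 1/(h·4πr_o²) = 1/(16.8×4π×1.406²) = 0.002396 K/W
R_total = 0.00241 K/W
Q = ΔT/R_total = 133/0.00241

Q ≈ 55200 W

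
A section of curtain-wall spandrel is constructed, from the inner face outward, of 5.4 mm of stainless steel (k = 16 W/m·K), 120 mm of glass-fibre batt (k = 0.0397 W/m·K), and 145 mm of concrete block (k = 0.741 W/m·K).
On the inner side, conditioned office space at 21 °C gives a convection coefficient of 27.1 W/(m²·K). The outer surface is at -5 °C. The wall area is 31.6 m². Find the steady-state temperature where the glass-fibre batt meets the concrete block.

T ≈ -3.44 °C

Treating each layer as a thermal resistance in series:
R_inner film = 1/(h_i·A) = 1/(27.1×31.6) = 0.001168 K/W
R_stainless steel = L/(kA) = 0.0054/(16×31.6) = 1.068×10^-5 K/W
R_glass-fibre batt = L/(kA) = 0.12/(0.0397×31.6) = 0.09565 K/W
R_concrete block = L/(kA) = 0.145/(0.741×31.6) = 0.006192 K/W
R_total = 0.103 K/W;  Q = ΔT/R_total = 26/0.103 = 252.4 W
T_interface = T_inner − Q·ΣR(inner→interface) = 21 − 252×0.09683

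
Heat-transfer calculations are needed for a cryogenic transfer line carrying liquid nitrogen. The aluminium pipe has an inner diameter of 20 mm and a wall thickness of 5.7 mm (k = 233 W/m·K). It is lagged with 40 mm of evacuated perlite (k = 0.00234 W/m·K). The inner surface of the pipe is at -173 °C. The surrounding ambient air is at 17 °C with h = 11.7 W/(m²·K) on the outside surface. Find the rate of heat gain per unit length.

q′ ≈ 2.2 W/m

Radial resistances (cylindrical: R_cond = ln(r_o/r_i)/(2πkL), R_conv = 1/(h·2πrL)):
R_aluminium pipe wall = ln(15.7/10)/(2π×233×1) = 3.081×10^-4 K/W
R_evacuated perlite = ln(55.7/15.7)/(2π×0.00234×1) = 86.13 K/W
R_outer film = 1/(h_o·2πr_oL) = 1/(11.7×2π×0.0557×1) = 0.2442 K/W
R_total = 86.37 K/W
Q = ΔT/R_total = 190/86.37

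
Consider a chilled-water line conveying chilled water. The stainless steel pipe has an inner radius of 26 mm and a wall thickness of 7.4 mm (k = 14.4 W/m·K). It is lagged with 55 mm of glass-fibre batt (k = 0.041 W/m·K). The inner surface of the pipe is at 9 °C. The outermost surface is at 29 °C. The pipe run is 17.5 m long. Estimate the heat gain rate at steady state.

Q ≈ 92.6 W

Treating each annulus and film as a series resistance:
R_stainless steel pipe wall = ln(33.4/26)/(2π×14.4×17.5) = 1.582×10^-4 K/W
R_glass-fibre batt = ln(88.4/33.4)/(2π×0.041×17.5) = 0.2159 K/W
R_total = 0.2161 K/W
Q = ΔT/R_total = 20/0.2161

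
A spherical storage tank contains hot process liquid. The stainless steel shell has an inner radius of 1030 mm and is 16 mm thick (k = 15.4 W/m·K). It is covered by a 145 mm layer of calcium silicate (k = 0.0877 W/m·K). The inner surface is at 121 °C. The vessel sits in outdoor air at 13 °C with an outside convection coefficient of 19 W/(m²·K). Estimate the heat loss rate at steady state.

Q ≈ 994 W

Spherical conduction: R = (1/r_in − 1/r_out)/(4πk) per layer; series-sum.
R_stainless steel shell = (1/1.03 − 1/1.046)/(4π×15.4) = 7.674×10^-5 K/W
R_calcium silicate = (1/1.046 − 1/1.191)/(4π×0.0877) = 0.1056 K/W
R_outer film = 1/(h·4πr_o²) = 1/(19×4π×1.191²) = 0.002953 K/W
R_total = 0.1086 K/W
Q = ΔT/R_total = 108/0.1086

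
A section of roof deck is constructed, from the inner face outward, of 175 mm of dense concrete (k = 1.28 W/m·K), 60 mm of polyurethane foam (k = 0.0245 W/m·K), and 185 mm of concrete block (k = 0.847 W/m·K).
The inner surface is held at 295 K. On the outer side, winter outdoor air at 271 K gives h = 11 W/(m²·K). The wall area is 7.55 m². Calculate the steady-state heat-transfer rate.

Q ≈ 62.6 W

Using the resistance-network approach (series):
R_dense concrete = L/(kA) = 0.175/(1.28×7.55) = 0.01811 K/W
R_polyurethane foam = L/(kA) = 0.06/(0.0245×7.55) = 0.3244 K/W
R_concrete block = L/(kA) = 0.185/(0.847×7.55) = 0.02893 K/W
R_outer film = 1/(h_o·A) = 1/(11×7.55) = 0.01204 K/W
R_total = 0.3834 K/W
Q = ΔT / R_total = 24 / 0.3834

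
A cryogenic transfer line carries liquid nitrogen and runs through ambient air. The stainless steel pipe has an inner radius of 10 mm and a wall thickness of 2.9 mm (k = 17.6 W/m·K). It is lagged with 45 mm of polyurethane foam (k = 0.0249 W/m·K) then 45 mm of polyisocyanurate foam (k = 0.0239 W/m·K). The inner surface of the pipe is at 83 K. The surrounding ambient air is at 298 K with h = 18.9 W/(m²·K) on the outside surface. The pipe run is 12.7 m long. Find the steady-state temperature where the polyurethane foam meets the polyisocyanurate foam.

For a radial system each layer contributes R = ln(r_out/r_in)/(2πkL); films add R = 1/(hA).
R_stainless steel pipe wall = ln(12.9/10)/(2π×17.6×12.7) = 1.813×10^-4 K/W
R_polyurethane foam = ln(57.9/12.9)/(2π×0.0249×12.7) = 0.7557 K/W
R_polyisocyanurate foam = ln(102.9/57.9)/(2π×0.0239×12.7) = 0.3015 K/W
R_outer film = 1/(h_o·2πr_oL) = 1/(18.9×2π×0.1029×12.7) = 0.006444 K/W
R_total = 1.064 K/W
Q = ΔT/R_total = 215/1.064
Q = 202 W
T_interface = T_inner + Q·ΣR(inner→interface) = 83 + 202×0.7559

T ≈ 236 K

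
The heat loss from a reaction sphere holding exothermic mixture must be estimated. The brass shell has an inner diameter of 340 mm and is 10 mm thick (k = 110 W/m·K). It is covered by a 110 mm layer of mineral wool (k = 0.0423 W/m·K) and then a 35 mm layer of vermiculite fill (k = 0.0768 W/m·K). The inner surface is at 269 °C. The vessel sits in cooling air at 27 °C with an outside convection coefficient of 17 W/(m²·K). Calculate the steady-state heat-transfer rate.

Q ≈ 55.1 W

Each spherical layer contributes R = (1/r_i − 1/r_o)/(4πk):
R_brass shell = (1/0.17 − 1/0.18)/(4π×110) = 2.364×10^-4 K/W
R_mineral wool = (1/0.18 − 1/0.29)/(4π×0.0423) = 3.964 K/W
R_vermiculite fill = (1/0.29 − 1/0.325)/(4π×0.0768) = 0.3848 K/W
R_outer film = 1/(h·4πr_o²) = 1/(17×4π×0.325²) = 0.04432 K/W
R_total = 4.394 K/W
Q = ΔT/R_total = 242/4.394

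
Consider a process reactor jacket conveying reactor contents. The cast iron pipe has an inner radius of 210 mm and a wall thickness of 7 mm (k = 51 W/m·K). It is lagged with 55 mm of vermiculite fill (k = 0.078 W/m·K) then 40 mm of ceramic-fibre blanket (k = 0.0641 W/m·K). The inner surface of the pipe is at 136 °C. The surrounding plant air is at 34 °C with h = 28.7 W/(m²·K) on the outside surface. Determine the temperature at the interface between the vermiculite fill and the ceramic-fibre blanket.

Treating each annulus and film as a series resistance:
R_cast iron pipe wall = ln(217/210)/(2π×51×1) = 1.023×10^-4 K/W
R_vermiculite fill = ln(272/217)/(2π×0.078×1) = 0.4609 K/W
R_ceramic-fibre blanket = ln(312/272)/(2π×0.0641×1) = 0.3407 K/W
R_outer film = 1/(h_o·2πr_oL) = 1/(28.7×2π×0.312×1) = 0.01777 K/W
R_total = 0.8195 K/W
Q = ΔT/R_total = 102/0.8195
Q = 124 W/m
T_interface = T_inner − Q·ΣR(inner→interface) = 136 − 124×0.461

T ≈ 78.6 °C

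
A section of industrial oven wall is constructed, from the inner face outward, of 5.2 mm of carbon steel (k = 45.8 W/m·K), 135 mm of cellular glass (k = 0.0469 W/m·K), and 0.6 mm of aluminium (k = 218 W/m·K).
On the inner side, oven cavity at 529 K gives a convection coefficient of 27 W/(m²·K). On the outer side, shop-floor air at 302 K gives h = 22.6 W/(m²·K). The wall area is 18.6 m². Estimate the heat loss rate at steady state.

Model the wall as resistances in series:
R_inner film = 1/(h_i·A) = 1/(27×18.6) = 0.001991 K/W
R_carbon steel = L/(kA) = 0.0052/(45.8×18.6) = 6.104×10^-6 K/W
R_cellular glass = L/(kA) = 0.135/(0.0469×18.6) = 0.1548 K/W
R_aluminium = L/(kA) = 0.0006/(218×18.6) = 1.48×10^-7 K/W
R_outer film = 1/(h_o·A) = 1/(22.6×18.6) = 0.002379 K/W
R_total = 0.1591 K/W
Q = ΔT / R_total = 227 / 0.1591

Q ≈ 1430 W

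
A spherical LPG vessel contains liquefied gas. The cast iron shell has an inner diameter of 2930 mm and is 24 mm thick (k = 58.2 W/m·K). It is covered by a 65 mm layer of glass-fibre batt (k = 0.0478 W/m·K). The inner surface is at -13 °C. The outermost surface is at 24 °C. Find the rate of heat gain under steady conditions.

For a spherical shell R = (1/r₁ − 1/r₂)/(4πk); film R = 1/(h·4πr²). In series:
R_cast iron shell = (1/1.465 − 1/1.489)/(4π×58.2) = 1.504×10^-5 K/W
R_glass-fibre batt = (1/1.489 − 1/1.554)/(4π×0.0478) = 0.04677 K/W
R_total = 0.04678 K/W
Q = ΔT/R_total = 37/0.04678

Q ≈ 791 W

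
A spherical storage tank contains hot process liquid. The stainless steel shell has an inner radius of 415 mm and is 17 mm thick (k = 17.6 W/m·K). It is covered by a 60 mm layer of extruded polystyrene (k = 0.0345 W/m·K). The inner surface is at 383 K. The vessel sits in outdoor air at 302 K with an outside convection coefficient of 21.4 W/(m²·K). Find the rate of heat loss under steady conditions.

Spherical conduction: R = (1/r_in − 1/r_out)/(4πk) per layer; series-sum.
R_stainless steel shell = (1/0.415 − 1/0.432)/(4π×17.6) = 4.287×10^-4 K/W
R_extruded polystyrene = (1/0.432 − 1/0.492)/(4π×0.0345) = 0.6511 K/W
R_outer film = 1/(h·4πr_o²) = 1/(21.4×4π×0.492²) = 0.01536 K/W
R_total = 0.6669 K/W
Q = ΔT/R_total = 81/0.6669

Q ≈ 121 W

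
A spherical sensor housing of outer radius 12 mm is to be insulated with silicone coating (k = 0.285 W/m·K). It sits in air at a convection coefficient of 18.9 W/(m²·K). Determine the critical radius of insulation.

r_cr ≈ 30.2 mm

For a sphere r_cr = 2k/h = 2×0.285/18.9
r_cr = 30.2 mm; since the bare radius (12 mm) is below r_cr, adding a thin layer of insulation will *increase* heat loss.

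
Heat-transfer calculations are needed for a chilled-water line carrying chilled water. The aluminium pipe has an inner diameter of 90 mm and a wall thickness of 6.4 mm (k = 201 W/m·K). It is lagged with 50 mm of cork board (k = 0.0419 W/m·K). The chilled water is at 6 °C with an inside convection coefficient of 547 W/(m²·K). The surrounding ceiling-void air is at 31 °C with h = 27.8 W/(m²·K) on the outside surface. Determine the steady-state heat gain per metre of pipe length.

Treating each annulus and film as a series resistance:
R_inner film = 1/(h_i·2πr₁L) = 1/(547×2π×0.045×1) = 0.006466 K/W
R_aluminium pipe wall = ln(51.4/45)/(2π×201×1) = 1.053×10^-4 K/W
R_cork board = ln(101.4/51.4)/(2π×0.0419×1) = 2.581 K/W
R_outer film = 1/(h_o·2πr_oL) = 1/(27.8×2π×0.1014×1) = 0.05646 K/W
R_total = 2.644 K/W
Q = ΔT/R_total = 25/2.644

q′ ≈ 9.46 W/m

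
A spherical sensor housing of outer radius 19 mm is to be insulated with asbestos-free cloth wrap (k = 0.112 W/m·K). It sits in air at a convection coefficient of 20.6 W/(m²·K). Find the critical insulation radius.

For a sphere r_cr = 2k/h = 2×0.112/20.6
r_cr = 10.9 mm; since the bare radius (19 mm) is above r_cr, any added insulation will reduce heat loss.

r_cr ≈ 10.9 mm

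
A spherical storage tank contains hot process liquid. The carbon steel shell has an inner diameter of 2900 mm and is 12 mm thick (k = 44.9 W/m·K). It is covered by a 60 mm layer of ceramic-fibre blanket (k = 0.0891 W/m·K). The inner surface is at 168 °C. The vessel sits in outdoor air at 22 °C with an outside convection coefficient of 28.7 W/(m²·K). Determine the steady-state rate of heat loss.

For a spherical shell R = (1/r₁ − 1/r₂)/(4πk); film R = 1/(h·4πr²). In series:
R_carbon steel shell = (1/1.45 − 1/1.462)/(4π×44.9) = 1.003×10^-5 K/W
R_ceramic-fibre blanket = (1/1.462 − 1/1.522)/(4π×0.0891) = 0.02408 K/W
R_outer film = 1/(h·4πr_o²) = 1/(28.7×4π×1.522²) = 0.001197 K/W
R_total = 0.02529 K/W
Q = ΔT/R_total = 146/0.02529

Q ≈ 5770 W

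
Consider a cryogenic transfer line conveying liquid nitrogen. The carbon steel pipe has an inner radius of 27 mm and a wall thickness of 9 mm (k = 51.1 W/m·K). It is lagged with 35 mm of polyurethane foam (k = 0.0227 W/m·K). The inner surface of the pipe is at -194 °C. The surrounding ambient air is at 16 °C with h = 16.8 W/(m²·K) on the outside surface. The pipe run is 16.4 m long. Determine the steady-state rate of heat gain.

Radial resistances (cylindrical: R_cond = ln(r_o/r_i)/(2πkL), R_conv = 1/(h·2πrL)):
R_carbon steel pipe wall = ln(36/27)/(2π×51.1×16.4) = 5.463×10^-5 K/W
R_polyurethane foam = ln(71/36)/(2π×0.0227×16.4) = 0.2904 K/W
R_outer film = 1/(h_o·2πr_oL) = 1/(16.8×2π×0.071×16.4) = 0.008136 K/W
R_total = 0.2985 K/W
Q = ΔT/R_total = 210/0.2985

Q ≈ 703 W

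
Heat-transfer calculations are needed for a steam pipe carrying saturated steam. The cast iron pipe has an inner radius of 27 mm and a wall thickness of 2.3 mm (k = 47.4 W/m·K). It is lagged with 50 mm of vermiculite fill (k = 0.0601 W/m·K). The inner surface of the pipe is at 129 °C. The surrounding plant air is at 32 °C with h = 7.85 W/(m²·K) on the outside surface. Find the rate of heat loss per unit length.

q′ ≈ 33.5 W/m

Treating each annulus and film as a series resistance:
R_cast iron pipe wall = ln(29.3/27)/(2π×47.4×1) = 2.745×10^-4 K/W
R_vermiculite fill = ln(79.3/29.3)/(2π×0.0601×1) = 2.637 K/W
R_outer film = 1/(h_o·2πr_oL) = 1/(7.85×2π×0.0793×1) = 0.2557 K/W
R_total = 2.893 K/W
Q = ΔT/R_total = 97/2.893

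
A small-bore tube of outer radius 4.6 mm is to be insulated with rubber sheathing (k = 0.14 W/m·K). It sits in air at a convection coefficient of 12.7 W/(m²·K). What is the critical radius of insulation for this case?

For a cylinder r_cr = k/h = 0.14/12.7
r_cr = 11 mm; since the bare radius (4.6 mm) is below r_cr, adding a thin layer of insulation will *increase* heat loss.

r_cr ≈ 11 mm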